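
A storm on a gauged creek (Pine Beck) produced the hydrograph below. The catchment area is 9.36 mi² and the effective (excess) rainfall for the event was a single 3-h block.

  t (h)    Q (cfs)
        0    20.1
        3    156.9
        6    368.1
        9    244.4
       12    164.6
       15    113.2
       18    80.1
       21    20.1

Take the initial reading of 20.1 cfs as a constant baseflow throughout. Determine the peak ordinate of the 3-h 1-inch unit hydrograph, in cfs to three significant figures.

U_p ≈ 696 cfs

Direct runoff: 0.0, 136.8, 348.0, 224.3, 144.5, 93.1, 60.0, 0.0 cfs; ΣQ_DR = 1007 cfs, peak = 348.0 cfs.
Runoff depth d = ΣQ_DR·Δt / A = 1007 × 10800 / (9.36 mi²) = 0.5000 in.
The 1-inch UH is the DRH scaled by (1 in)/d, so U_p = 348.0 × 1/0.5000 = 696 cfs.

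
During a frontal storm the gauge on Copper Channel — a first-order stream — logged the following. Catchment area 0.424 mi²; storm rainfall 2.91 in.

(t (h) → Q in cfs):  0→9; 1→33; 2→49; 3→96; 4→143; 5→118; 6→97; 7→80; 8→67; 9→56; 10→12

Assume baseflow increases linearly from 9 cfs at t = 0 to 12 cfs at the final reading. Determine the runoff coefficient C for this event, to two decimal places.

C ≈ 0.81

ΣQ_DR = 644.5 cfs; V = ΣQ_DR·Δt = 2.320 × 10^6 ft³.
Runoff depth d = V / A = 2.355 in.
C = d / P = 2.355 / 2.91 = 0.81.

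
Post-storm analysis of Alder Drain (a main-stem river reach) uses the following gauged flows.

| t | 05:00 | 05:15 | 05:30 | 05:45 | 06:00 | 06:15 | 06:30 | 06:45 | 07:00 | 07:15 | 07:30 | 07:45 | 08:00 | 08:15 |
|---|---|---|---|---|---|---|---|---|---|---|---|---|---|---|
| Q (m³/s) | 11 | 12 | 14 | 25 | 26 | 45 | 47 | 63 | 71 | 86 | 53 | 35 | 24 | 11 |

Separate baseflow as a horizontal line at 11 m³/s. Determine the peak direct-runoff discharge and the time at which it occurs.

Q_p = 75.0 m³/s at t = 07:15

Subtracting baseflow gives direct-runoff ordinates: 0.0, 1.0, 3.0, 14.0, 15.0, 34.0, 36.0, 52.0, 60.0, 75.0, 42.0, 24.0, 13.0, 0.0 m³/s.
The maximum is 75.0 m³/s, occurring at the reading for t = 07:15.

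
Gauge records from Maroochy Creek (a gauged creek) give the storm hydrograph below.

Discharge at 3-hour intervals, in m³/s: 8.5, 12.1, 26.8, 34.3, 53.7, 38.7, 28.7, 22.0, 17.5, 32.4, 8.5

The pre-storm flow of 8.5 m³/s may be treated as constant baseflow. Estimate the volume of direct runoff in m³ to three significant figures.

V ≈ 2.05 × 10^6 m³

Direct-runoff ordinates (Q − Q_b): 0.0, 3.6, 18.3, 25.8, 45.2, 30.2, 20.2, 13.5, 9.0, 23.9, 0.0 m³/s.
ΣQ_DR = 189.7 m³/s.
With Δt = 3 h = 10800 s, V = ΣQ_DR · Δt = 189.7 × 10800 = 2.05 × 10^6 m³.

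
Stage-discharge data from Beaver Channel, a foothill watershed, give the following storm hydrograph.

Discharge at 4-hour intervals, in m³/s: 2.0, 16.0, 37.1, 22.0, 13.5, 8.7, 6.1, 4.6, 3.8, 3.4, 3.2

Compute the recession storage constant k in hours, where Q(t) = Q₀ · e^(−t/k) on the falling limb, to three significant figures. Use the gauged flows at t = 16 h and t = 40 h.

k ≈ 16.7 h

On the falling limb, Q drops from 13.5 to 3.2 m³/s between t = 16 h and t = 40 h (Δt = 24 h).
k = −Δt / ln(Q₂/Q₁) = −24 / ln(3.2/13.5) = 16.7 h.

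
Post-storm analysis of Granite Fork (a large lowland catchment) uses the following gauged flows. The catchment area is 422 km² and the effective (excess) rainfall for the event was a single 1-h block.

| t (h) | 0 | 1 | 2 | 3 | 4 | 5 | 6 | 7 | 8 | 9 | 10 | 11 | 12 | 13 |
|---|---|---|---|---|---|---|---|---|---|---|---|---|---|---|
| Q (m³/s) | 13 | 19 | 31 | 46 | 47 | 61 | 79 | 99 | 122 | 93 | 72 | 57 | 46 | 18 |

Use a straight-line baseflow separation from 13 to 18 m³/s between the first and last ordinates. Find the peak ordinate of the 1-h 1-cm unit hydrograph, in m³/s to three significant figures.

U_p ≈ 212 m³/s

Direct runoff: 0.00, 5.62, 17.23, 31.85, 32.46, 46.08, 63.69, 83.31, 105.92, 76.54, 55.15, 39.77, 28.38, 0.00 m³/s; ΣQ_DR = 586.0 m³/s, peak = 105.92 m³/s.
Runoff depth d = ΣQ_DR·Δt / A = 586.0 × 3600 / (422 km²) = 4.999 mm.
The 1-cm UH is the DRH scaled by (10 mm)/d, so U_p = 105.92 × 10/4.999 = 212 m³/s.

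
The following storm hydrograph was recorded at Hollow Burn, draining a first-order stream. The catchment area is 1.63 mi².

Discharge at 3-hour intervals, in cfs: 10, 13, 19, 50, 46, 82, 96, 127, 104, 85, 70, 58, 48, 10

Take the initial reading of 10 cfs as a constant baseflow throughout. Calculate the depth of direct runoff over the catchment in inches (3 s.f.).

Direct runoff: 0.0, 3.0, 9.0, 40.0, 36.0, 72.0, 86.0, 117.0, 94.0, 75.0, 60.0, 48.0, 38.0, 0.0 cfs; ΣQ_DR = 678.0 cfs.
V = ΣQ_DR · Δt = 678.0 × 10800 s = 7.322 × 10^6 ft³.
Over A = 1.63 mi², depth = V / A = 1.93 in.

d ≈ 1.93 in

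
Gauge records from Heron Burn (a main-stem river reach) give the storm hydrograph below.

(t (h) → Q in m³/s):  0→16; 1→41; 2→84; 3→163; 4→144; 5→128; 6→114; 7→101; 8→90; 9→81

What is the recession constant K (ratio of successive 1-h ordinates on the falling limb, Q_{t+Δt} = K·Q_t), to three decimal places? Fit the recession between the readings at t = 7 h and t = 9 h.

K ≈ 0.896

Using the recession-limb readings at t = 7 h and t = 9 h: Q falls from 101 to 81 m³/s over 2 intervals.
K = (Q₂/Q₁)^(1/2) = (81/101)^(1/2) = 0.896.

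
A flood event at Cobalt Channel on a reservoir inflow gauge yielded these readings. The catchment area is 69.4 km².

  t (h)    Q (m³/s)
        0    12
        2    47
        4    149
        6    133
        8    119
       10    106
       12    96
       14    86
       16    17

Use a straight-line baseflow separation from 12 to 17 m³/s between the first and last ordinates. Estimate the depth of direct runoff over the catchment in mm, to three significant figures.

d ≈ 65.8 mm

Direct runoff: 0.00, 34.38, 135.75, 119.12, 104.50, 90.88, 80.25, 69.62, 0.00 m³/s; ΣQ_DR = 634.5 m³/s.
V = ΣQ_DR · Δt = 634.5 × 7200 s = 4.568 × 10^6 m³.
Over A = 69.4 km², depth = V / A = 65.8 mm.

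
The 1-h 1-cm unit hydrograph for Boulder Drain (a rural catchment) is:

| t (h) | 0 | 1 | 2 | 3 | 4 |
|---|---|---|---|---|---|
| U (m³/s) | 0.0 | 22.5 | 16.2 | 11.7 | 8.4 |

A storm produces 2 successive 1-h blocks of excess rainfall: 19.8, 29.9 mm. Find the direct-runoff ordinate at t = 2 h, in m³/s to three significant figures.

Q ≈ 99.4 m³/s

By discrete convolution, Q_j = Σ (P_i / 10 mm) · U_{j−i}.
At t = 2 h (j=2): Q = (19.8/10)·16.2 + (29.9/10)·22.5 = 99.4 m³/s.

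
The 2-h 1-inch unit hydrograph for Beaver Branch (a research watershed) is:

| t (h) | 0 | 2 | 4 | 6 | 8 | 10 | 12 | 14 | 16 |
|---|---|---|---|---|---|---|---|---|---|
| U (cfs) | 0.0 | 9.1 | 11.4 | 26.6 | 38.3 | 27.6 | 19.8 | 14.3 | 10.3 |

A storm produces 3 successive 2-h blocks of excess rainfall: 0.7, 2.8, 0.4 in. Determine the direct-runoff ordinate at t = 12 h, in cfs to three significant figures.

By discrete convolution, Q_j = Σ (P_i / 1 in) · U_{j−i}.
At t = 12 h (j=6): Q = (0.7/1)·19.8 + (2.8/1)·27.6 + (0.4/1)·38.3 = 106 cfs.

Q ≈ 106 cfs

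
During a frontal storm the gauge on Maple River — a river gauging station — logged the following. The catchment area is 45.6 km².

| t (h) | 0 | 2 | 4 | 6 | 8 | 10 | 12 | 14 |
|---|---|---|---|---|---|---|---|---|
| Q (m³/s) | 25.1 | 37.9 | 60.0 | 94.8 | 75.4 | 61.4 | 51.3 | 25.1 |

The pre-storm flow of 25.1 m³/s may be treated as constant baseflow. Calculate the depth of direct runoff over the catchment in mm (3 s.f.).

d ≈ 36.3 mm

Direct runoff: 0.0, 12.8, 34.9, 69.7, 50.3, 36.3, 26.2, 0.0 m³/s; ΣQ_DR = 230.2 m³/s.
V = ΣQ_DR · Δt = 230.2 × 7200 s = 1.657 × 10^6 m³.
Over A = 45.6 km², depth = V / A = 36.3 mm.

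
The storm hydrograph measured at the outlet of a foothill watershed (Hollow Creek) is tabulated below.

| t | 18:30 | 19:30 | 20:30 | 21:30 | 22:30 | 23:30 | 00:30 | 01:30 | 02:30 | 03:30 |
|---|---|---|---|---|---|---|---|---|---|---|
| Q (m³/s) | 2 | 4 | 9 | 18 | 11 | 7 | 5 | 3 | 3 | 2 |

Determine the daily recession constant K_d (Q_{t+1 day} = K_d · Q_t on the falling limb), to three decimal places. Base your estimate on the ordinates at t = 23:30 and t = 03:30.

Between t = 23:30 and t = 03:30 the flow falls from 7 to 2 m³/s over 4×1 h = 4 h.
Per-interval ratio K = (2/7)^(1/4) = 0.7311; K_d = K^(24/1) = 0.001.

K_d ≈ 0.001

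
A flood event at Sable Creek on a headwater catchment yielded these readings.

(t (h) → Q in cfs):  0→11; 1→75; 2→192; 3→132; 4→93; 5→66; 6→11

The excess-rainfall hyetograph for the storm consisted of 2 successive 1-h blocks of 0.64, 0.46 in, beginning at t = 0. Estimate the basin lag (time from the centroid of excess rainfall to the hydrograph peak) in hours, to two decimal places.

Centroid of excess rainfall: t_c = Σ P_i·t̄_i / ΣP_i = 0.9182 h (block centres at 0.5, 1.5 h).
Hydrograph peak occurs at t = 2 h, so basin lag t_L = 2 − 0.9182 = 1.08 h.

t_L ≈ 1.08 h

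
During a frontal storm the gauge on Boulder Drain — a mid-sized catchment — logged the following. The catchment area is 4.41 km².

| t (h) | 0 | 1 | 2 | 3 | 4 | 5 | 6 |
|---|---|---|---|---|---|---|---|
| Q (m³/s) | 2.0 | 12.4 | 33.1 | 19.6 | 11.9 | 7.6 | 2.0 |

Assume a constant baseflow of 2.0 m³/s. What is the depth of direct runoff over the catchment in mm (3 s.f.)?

Direct runoff: 0.0, 10.4, 31.1, 17.6, 9.9, 5.6, 0.0 m³/s; ΣQ_DR = 74.60 m³/s.
V = ΣQ_DR · Δt = 74.60 × 3600 s = 2.686 × 10^5 m³.
Over A = 4.41 km², depth = V / A = 60.9 mm.

d ≈ 60.9 mm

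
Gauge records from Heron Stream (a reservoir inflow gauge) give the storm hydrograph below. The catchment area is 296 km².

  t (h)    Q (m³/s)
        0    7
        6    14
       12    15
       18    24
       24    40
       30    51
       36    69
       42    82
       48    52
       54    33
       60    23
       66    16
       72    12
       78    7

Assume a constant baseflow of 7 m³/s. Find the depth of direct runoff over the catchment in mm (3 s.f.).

d ≈ 25.3 mm

Direct runoff: 0.0, 7.0, 8.0, 17.0, 33.0, 44.0, 62.0, 75.0, 45.0, 26.0, 16.0, 9.0, 5.0, 0.0 m³/s; ΣQ_DR = 347.0 m³/s.
V = ΣQ_DR · Δt = 347.0 × 21600 s = 7.495 × 10^6 m³.
Over A = 296 km², depth = V / A = 25.3 mm.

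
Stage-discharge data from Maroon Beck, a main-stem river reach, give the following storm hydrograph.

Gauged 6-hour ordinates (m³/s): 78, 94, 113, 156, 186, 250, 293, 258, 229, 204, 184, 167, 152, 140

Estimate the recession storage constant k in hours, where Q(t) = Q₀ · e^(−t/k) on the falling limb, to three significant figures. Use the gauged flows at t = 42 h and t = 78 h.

On the falling limb, Q drops from 258 to 140 m³/s between t = 42 h and t = 78 h (Δt = 36 h).
k = −Δt / ln(Q₂/Q₁) = −36 / ln(140/258) = 58.9 h.

k ≈ 58.9 h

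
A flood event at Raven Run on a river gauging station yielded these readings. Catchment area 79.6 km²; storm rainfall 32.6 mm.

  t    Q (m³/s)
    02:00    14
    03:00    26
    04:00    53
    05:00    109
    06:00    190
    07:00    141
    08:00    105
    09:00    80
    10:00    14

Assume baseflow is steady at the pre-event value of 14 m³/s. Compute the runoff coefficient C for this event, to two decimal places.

C ≈ 0.84

ΣQ_DR = 606.0 m³/s; V = ΣQ_DR·Δt = 2.182 × 10^6 m³.
Runoff depth d = V / A = 27.41 mm.
C = d / P = 27.41 / 32.6 = 0.84.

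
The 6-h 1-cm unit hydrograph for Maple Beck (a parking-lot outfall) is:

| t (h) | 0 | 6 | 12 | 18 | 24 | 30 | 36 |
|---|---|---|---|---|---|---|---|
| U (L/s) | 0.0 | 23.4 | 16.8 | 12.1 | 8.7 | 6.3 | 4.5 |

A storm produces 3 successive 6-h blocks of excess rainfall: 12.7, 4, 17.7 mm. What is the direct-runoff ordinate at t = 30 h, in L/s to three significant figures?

By discrete convolution, Q_j = Σ (P_i / 10 mm) · U_{j−i}.
At t = 30 h (j=5): Q = (12.7/10)·6.3 + (4/10)·8.7 + (17.7/10)·12.1 = 32.9 L/s.

Q ≈ 32.9 L/s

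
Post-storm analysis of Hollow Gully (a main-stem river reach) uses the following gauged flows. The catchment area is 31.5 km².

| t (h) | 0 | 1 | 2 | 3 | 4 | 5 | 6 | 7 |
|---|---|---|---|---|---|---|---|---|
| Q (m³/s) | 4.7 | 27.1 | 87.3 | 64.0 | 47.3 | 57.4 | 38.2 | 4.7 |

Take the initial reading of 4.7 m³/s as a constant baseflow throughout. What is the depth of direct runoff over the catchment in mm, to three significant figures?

Direct runoff: 0.0, 22.4, 82.6, 59.3, 42.6, 52.7, 33.5, 0.0 m³/s; ΣQ_DR = 293.1 m³/s.
V = ΣQ_DR · Δt = 293.1 × 3600 s = 1.055 × 10^6 m³.
Over A = 31.5 km², depth = V / A = 33.5 mm.

d ≈ 33.5 mm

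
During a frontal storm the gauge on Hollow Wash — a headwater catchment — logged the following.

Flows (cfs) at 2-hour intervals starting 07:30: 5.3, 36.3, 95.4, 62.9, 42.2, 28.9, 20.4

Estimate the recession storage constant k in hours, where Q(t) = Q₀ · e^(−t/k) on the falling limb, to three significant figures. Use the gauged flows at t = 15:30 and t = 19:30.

On the falling limb, Q drops from 42.2 to 20.4 cfs between t = 15:30 and t = 19:30 (Δt = 4 h).
k = −Δt / ln(Q₂/Q₁) = −4 / ln(20.4/42.2) = 5.50 h.

k ≈ 5.50 h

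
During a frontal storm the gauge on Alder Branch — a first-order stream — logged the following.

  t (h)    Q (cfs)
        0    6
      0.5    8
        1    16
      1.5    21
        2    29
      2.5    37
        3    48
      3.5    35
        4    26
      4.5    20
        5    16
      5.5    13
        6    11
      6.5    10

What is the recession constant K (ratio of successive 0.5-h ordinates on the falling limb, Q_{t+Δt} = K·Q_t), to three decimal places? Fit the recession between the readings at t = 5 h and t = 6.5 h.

Using the recession-limb readings at t = 5 h and t = 6.5 h: Q falls from 16 to 10 cfs over 3 intervals.
K = (Q₂/Q₁)^(1/3) = (10/16)^(1/3) = 0.855.

K ≈ 0.855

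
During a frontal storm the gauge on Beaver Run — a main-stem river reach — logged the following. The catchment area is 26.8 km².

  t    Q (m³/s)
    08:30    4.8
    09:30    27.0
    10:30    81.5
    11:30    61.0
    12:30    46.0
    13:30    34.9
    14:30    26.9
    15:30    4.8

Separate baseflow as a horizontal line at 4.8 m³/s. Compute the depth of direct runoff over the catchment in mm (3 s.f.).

Direct runoff: 0.0, 22.2, 76.7, 56.2, 41.2, 30.1, 22.1, 0.0 m³/s; ΣQ_DR = 248.5 m³/s.
V = ΣQ_DR · Δt = 248.5 × 3600 s = 8.946 × 10^5 m³.
Over A = 26.8 km², depth = V / A = 33.4 mm.

d ≈ 33.4 mm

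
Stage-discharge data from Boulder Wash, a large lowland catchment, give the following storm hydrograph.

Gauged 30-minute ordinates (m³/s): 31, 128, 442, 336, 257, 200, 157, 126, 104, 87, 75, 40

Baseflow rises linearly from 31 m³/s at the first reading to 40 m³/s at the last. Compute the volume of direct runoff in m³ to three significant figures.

Direct-runoff ordinates (Q − Q_b): 0.00, 96.18, 409.36, 302.55, 222.73, 164.91, 121.09, 89.27, 66.45, 48.64, 35.82, 0.00 m³/s.
ΣQ_DR = 1557 m³/s.
With Δt = 0.5 h = 1800 s, V = ΣQ_DR · Δt = 1557 × 1800 = 2.80 × 10^6 m³.

V ≈ 2.80 × 10^6 m³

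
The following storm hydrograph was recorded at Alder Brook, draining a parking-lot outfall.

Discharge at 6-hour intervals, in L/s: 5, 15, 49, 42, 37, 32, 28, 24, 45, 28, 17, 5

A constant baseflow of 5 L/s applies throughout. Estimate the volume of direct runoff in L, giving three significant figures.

Direct-runoff ordinates (Q − Q_b): 0.0, 10.0, 44.0, 37.0, 32.0, 27.0, 23.0, 19.0, 40.0, 23.0, 12.0, 0.0 L/s.
ΣQ_DR = 267.0 L/s.
With Δt = 6 h = 21600 s, V = ΣQ_DR · Δt = 267.0 × 21600 = 5.77 × 10^6 L.

V ≈ 5.77 × 10^6 L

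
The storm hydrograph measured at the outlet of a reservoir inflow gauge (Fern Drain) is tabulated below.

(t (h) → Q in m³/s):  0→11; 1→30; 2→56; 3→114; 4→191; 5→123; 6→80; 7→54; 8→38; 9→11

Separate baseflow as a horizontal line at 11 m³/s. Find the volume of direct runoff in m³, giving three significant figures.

Direct-runoff ordinates (Q − Q_b): 0.0, 19.0, 45.0, 103.0, 180.0, 112.0, 69.0, 43.0, 27.0, 0.0 m³/s.
ΣQ_DR = 598.0 m³/s.
With Δt = 1 h = 3600 s, V = ΣQ_DR · Δt = 598.0 × 3600 = 2.15 × 10^6 m³.

V ≈ 2.15 × 10^6 m³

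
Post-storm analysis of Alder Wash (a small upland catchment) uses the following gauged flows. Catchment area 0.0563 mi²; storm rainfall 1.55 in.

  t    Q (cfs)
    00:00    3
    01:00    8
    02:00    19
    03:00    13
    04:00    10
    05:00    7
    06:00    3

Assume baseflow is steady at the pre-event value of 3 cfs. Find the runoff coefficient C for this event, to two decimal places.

ΣQ_DR = 42.00 cfs; V = ΣQ_DR·Δt = 1.512 × 10^5 ft³.
Runoff depth d = V / A = 1.156 in.
C = d / P = 1.156 / 1.55 = 0.75.

C ≈ 0.75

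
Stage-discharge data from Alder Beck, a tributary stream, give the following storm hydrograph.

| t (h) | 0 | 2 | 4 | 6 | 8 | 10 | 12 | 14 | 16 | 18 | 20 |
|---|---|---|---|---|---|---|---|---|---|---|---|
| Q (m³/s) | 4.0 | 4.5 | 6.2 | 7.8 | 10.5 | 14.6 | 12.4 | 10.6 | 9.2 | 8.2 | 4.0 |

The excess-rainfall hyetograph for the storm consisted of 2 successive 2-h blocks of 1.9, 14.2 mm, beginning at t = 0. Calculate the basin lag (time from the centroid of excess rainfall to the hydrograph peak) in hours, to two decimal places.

t_L ≈ 7.24 h

Centroid of excess rainfall: t_c = Σ P_i·t̄_i / ΣP_i = 2.7640 h (block centres at 1, 3 h).
Hydrograph peak occurs at t = 10 h, so basin lag t_L = 10 − 2.7640 = 7.24 h.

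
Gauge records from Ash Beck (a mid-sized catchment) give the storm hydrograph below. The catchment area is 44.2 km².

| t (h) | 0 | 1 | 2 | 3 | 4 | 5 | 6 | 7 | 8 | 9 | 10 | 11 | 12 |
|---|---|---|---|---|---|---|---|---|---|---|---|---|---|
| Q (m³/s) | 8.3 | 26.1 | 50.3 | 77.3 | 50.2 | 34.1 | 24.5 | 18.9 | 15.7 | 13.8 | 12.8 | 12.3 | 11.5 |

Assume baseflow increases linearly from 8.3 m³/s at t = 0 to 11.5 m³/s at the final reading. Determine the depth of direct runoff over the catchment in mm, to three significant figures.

Direct runoff: 0.00, 17.53, 41.47, 68.20, 40.83, 24.47, 14.60, 8.73, 5.27, 3.10, 1.83, 1.07, 0.00 m³/s; ΣQ_DR = 227.1 m³/s.
V = ΣQ_DR · Δt = 227.1 × 3600 s = 8.176 × 10^5 m³.
Over A = 44.2 km², depth = V / A = 18.5 mm.

d ≈ 18.5 mm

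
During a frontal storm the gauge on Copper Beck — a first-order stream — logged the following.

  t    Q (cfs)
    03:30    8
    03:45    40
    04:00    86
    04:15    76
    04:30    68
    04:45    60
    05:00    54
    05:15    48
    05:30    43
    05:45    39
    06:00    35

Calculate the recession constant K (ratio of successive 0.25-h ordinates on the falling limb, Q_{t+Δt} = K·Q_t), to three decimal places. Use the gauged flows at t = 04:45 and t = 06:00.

K ≈ 0.898

Using the recession-limb readings at t = 04:45 and t = 06:00: Q falls from 60 to 35 cfs over 5 intervals.
K = (Q₂/Q₁)^(1/5) = (35/60)^(1/5) = 0.898.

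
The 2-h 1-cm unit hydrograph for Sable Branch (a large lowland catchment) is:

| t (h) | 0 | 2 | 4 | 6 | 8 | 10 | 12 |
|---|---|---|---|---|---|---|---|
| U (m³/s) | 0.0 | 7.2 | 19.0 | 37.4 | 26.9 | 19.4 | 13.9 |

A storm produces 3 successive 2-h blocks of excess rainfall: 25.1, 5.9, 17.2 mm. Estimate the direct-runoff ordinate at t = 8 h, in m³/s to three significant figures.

Q ≈ 122 m³/s

By discrete convolution, Q_j = Σ (P_i / 10 mm) · U_{j−i}.
At t = 8 h (j=4): Q = (25.1/10)·26.9 + (5.9/10)·37.4 + (17.2/10)·19.0 = 122 m³/s.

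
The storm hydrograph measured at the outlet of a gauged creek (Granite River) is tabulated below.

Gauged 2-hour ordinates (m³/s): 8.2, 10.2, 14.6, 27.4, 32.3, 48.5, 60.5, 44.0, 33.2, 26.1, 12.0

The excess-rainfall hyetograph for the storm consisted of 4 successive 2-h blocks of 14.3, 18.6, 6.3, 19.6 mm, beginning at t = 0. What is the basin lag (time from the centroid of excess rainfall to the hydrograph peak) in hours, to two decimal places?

t_L ≈ 7.94 h

Centroid of excess rainfall: t_c = Σ P_i·t̄_i / ΣP_i = 4.0612 h (block centres at 1, 3, 5, 7 h).
Hydrograph peak occurs at t = 12 h, so basin lag t_L = 12 − 4.0612 = 7.94 h.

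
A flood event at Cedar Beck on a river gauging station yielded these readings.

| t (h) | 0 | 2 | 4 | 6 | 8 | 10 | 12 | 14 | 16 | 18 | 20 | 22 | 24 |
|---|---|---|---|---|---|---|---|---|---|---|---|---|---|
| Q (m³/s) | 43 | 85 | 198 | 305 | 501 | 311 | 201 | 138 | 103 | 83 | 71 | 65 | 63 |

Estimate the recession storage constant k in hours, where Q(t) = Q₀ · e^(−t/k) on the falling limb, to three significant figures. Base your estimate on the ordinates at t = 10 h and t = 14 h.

On the falling limb, Q drops from 311 to 138 m³/s between t = 10 h and t = 14 h (Δt = 4 h).
k = −Δt / ln(Q₂/Q₁) = −4 / ln(138/311) = 4.92 h.

k ≈ 4.92 h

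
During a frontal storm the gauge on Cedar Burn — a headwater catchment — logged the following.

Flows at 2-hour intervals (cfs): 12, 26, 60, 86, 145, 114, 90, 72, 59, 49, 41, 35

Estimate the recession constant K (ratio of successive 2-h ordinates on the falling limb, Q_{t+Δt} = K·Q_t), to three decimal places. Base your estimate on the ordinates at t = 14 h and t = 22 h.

K ≈ 0.835

Using the recession-limb readings at t = 14 h and t = 22 h: Q falls from 72 to 35 cfs over 4 intervals.
K = (Q₂/Q₁)^(1/4) = (35/72)^(1/4) = 0.835.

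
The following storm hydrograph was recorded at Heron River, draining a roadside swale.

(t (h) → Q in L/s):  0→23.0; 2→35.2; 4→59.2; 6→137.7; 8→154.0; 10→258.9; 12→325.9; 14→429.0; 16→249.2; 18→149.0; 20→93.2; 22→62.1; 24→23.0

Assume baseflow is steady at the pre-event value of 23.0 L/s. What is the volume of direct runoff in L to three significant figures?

V ≈ 1.22 × 10^7 L

Direct-runoff ordinates (Q − Q_b): 0.0, 12.2, 36.2, 114.7, 131.0, 235.9, 302.9, 406.0, 226.2, 126.0, 70.2, 39.1, 0.0 L/s.
ΣQ_DR = 1700 L/s.
With Δt = 2 h = 7200 s, V = ΣQ_DR · Δt = 1700 × 7200 = 1.22 × 10^7 L.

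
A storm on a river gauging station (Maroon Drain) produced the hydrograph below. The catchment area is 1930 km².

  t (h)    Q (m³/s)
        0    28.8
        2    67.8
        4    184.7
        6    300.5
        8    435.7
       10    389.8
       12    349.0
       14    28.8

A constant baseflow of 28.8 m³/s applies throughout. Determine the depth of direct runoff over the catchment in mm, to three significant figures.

Direct runoff: 0.0, 39.0, 155.9, 271.7, 406.9, 361.0, 320.2, 0.0 m³/s; ΣQ_DR = 1555 m³/s.
V = ΣQ_DR · Δt = 1555 × 7200 s = 1.119 × 10^7 m³.
Over A = 1930 km², depth = V / A = 5.80 mm.

d ≈ 5.80 mm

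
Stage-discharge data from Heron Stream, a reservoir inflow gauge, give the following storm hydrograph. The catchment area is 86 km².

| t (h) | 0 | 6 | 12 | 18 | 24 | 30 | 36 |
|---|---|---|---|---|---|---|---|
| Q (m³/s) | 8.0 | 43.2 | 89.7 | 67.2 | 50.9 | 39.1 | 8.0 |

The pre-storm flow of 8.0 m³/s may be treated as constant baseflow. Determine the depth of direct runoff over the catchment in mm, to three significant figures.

d ≈ 62.8 mm

Direct runoff: 0.0, 35.2, 81.7, 59.2, 42.9, 31.1, 0.0 m³/s; ΣQ_DR = 250.1 m³/s.
V = ΣQ_DR · Δt = 250.1 × 21600 s = 5.402 × 10^6 m³.
Over A = 86 km², depth = V / A = 62.8 mm.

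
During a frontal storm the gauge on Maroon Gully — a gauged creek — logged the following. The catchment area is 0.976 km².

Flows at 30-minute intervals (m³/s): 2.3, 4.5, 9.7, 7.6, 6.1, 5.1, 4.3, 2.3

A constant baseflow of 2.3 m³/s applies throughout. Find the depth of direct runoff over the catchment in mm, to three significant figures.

d ≈ 43.3 mm

Direct runoff: 0.0, 2.2, 7.4, 5.3, 3.8, 2.8, 2.0, 0.0 m³/s; ΣQ_DR = 23.50 m³/s.
V = ΣQ_DR · Δt = 23.50 × 1800 s = 42300 m³.
Over A = 0.976 km², depth = V / A = 43.3 mm.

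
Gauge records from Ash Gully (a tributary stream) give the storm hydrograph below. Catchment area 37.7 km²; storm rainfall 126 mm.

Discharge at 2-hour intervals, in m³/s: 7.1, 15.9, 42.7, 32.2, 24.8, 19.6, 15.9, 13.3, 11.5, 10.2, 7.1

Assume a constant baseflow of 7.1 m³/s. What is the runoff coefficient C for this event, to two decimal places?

C ≈ 0.19

ΣQ_DR = 122.2 m³/s; V = ΣQ_DR·Δt = 8.798 × 10^5 m³.
Runoff depth d = V / A = 23.34 mm.
C = d / P = 23.34 / 126 = 0.19.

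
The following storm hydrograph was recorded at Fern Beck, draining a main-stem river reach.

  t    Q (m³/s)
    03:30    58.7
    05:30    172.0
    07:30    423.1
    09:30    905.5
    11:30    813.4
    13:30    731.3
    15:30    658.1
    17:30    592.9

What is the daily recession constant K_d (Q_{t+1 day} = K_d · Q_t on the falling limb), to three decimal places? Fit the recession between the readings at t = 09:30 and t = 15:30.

Between t = 09:30 and t = 15:30 the flow falls from 905.5 to 658.1 m³/s over 3×2 h = 6 h.
Per-interval ratio K = (658.1/905.5)^(1/3) = 0.8991; K_d = K^(24/2) = 0.279.

K_d ≈ 0.279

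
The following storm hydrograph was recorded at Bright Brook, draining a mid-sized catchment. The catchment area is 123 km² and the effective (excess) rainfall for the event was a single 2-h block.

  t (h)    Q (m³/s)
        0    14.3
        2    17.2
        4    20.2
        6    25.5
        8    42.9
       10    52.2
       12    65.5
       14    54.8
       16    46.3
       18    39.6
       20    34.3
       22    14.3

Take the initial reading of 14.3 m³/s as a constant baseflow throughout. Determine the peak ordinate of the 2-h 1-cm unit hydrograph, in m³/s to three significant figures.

U_p ≈ 34.2 m³/s

Direct runoff: 0.0, 2.9, 5.9, 11.2, 28.6, 37.9, 51.2, 40.5, 32.0, 25.3, 20.0, 0.0 m³/s; ΣQ_DR = 255.5 m³/s, peak = 51.2 m³/s.
Runoff depth d = ΣQ_DR·Δt / A = 255.5 × 7200 / (123 km²) = 14.96 mm.
The 1-cm UH is the DRH scaled by (10 mm)/d, so U_p = 51.2 × 10/14.96 = 34.2 m³/s.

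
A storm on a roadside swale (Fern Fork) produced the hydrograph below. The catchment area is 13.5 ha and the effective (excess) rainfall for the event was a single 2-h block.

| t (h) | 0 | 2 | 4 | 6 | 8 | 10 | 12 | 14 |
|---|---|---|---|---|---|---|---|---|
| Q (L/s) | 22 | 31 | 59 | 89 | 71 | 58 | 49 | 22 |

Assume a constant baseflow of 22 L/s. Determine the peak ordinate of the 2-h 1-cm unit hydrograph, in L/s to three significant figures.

U_p ≈ 55.8 L/s

Direct runoff: 0.0, 9.0, 37.0, 67.0, 49.0, 36.0, 27.0, 0.0 L/s; ΣQ_DR = 225.0 L/s, peak = 67.0 L/s.
Runoff depth d = ΣQ_DR·Δt / A = 225.0 × 7200 / (13.5 ha) = 12.00 mm.
The 1-cm UH is the DRH scaled by (10 mm)/d, so U_p = 67.0 × 10/12.00 = 55.8 L/s.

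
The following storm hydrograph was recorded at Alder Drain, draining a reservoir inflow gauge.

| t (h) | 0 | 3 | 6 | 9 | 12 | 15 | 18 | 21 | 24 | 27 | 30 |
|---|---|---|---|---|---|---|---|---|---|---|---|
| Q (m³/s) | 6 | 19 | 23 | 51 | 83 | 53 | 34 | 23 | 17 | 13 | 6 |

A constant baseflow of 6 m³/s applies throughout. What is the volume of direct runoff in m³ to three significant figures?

V ≈ 2.83 × 10^6 m³

Direct-runoff ordinates (Q − Q_b): 0.0, 13.0, 17.0, 45.0, 77.0, 47.0, 28.0, 17.0, 11.0, 7.0, 0.0 m³/s.
ΣQ_DR = 262.0 m³/s.
With Δt = 3 h = 10800 s, V = ΣQ_DR · Δt = 262.0 × 10800 = 2.83 × 10^6 m³.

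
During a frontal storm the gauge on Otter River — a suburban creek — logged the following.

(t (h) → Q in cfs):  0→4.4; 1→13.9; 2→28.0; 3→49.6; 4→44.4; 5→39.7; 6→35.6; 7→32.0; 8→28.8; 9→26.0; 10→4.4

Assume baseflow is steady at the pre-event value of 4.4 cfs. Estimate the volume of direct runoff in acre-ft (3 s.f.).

V ≈ 21.4 acre-ft

Direct-runoff ordinates (Q − Q_b): 0.0, 9.5, 23.6, 45.2, 40.0, 35.3, 31.2, 27.6, 24.4, 21.6, 0.0 cfs.
ΣQ_DR = 258.4 cfs.
With Δt = 1 h = 3600 s, V = ΣQ_DR · Δt = 258.4 × 3600 = 9.30 × 10^5 ft³ = 21.4 acre-ft.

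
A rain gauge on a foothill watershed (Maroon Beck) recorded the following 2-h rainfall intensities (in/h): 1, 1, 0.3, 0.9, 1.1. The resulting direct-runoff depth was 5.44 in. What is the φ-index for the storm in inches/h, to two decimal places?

Only the 4 blocks with intensity above φ contribute runoff: 1, 1, 0.9, 1.1 in/h.
Σ(I−φ)·Δt = d  ⇒  (1+1+0.9+1.1 − 4φ)·2 = 5.44
φ = (4.000 − 5.44/2) / 4 = 0.32 in/h.

φ ≈ 0.32 in/h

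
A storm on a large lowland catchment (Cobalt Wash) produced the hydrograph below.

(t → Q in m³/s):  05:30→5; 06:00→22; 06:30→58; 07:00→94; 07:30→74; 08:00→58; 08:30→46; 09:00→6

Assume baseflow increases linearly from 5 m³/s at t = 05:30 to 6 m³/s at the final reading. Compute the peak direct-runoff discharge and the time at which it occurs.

Subtracting baseflow gives direct-runoff ordinates: 0.00, 16.86, 52.71, 88.57, 68.43, 52.29, 40.14, 0.00 m³/s.
The maximum is 88.57 m³/s, occurring at the reading for t = 07:00.

Q_p = 88.57 m³/s at t = 07:00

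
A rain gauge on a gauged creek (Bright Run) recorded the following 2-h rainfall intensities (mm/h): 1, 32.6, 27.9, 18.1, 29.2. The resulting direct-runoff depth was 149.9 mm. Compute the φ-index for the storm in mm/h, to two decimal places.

Only the 4 blocks with intensity above φ contribute runoff: 32.6, 27.9, 18.1, 29.2 mm/h.
Σ(I−φ)·Δt = d  ⇒  (32.6+27.9+18.1+29.2 − 4φ)·2 = 149.9
φ = (107.8 − 149.9/2) / 4 = 8.21 mm/h.

φ ≈ 8.21 mm/h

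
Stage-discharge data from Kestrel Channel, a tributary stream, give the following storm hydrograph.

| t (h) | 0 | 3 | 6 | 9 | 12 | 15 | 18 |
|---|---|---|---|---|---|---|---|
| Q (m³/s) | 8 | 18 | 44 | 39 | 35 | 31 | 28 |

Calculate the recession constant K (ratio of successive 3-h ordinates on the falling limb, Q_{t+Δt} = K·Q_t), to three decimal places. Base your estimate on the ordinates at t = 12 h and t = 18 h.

K ≈ 0.894

Using the recession-limb readings at t = 12 h and t = 18 h: Q falls from 35 to 28 m³/s over 2 intervals.
K = (Q₂/Q₁)^(1/2) = (28/35)^(1/2) = 0.894.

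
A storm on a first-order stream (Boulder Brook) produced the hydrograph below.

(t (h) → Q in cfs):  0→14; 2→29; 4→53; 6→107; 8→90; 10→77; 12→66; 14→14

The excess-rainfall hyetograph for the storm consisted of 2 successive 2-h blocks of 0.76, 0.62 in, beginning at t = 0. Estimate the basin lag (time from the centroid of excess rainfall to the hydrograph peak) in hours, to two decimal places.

t_L ≈ 4.10 h

Centroid of excess rainfall: t_c = Σ P_i·t̄_i / ΣP_i = 1.8986 h (block centres at 1, 3 h).
Hydrograph peak occurs at t = 6 h, so basin lag t_L = 6 − 1.8986 = 4.10 h.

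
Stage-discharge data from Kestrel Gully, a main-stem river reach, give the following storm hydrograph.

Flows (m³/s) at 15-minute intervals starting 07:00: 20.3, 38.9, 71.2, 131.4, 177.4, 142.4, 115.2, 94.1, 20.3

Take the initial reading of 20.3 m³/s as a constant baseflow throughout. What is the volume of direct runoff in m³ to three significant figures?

Direct-runoff ordinates (Q − Q_b): 0.0, 18.6, 50.9, 111.1, 157.1, 122.1, 94.9, 73.8, 0.0 m³/s.
ΣQ_DR = 628.5 m³/s.
With Δt = 0.25 h = 900 s, V = ΣQ_DR · Δt = 628.5 × 900 = 5.66 × 10^5 m³.

V ≈ 5.66 × 10^5 m³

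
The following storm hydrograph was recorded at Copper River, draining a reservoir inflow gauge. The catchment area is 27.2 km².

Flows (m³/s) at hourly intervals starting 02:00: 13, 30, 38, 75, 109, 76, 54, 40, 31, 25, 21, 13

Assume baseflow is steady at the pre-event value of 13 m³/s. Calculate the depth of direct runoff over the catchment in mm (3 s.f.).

Direct runoff: 0.0, 17.0, 25.0, 62.0, 96.0, 63.0, 41.0, 27.0, 18.0, 12.0, 8.0, 0.0 m³/s; ΣQ_DR = 369.0 m³/s.
V = ΣQ_DR · Δt = 369.0 × 3600 s = 1.328 × 10^6 m³.
Over A = 27.2 km², depth = V / A = 48.8 mm.

d ≈ 48.8 mm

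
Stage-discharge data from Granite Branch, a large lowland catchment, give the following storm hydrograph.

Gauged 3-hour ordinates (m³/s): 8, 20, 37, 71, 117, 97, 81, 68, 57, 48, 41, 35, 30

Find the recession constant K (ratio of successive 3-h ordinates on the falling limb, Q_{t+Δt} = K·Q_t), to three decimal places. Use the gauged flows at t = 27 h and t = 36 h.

Using the recession-limb readings at t = 27 h and t = 36 h: Q falls from 48 to 30 m³/s over 3 intervals.
K = (Q₂/Q₁)^(1/3) = (30/48)^(1/3) = 0.855.

K ≈ 0.855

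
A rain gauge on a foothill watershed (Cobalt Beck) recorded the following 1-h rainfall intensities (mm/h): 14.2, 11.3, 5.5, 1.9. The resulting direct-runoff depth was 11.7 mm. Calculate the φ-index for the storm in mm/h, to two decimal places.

φ ≈ 6.90 mm/h

Only the 2 blocks with intensity above φ contribute runoff: 14.2, 11.3 mm/h.
Σ(I−φ)·Δt = d  ⇒  (14.2+11.3 − 2φ)·1 = 11.7
φ = (25.50 − 11.7/1) / 2 = 6.90 mm/h.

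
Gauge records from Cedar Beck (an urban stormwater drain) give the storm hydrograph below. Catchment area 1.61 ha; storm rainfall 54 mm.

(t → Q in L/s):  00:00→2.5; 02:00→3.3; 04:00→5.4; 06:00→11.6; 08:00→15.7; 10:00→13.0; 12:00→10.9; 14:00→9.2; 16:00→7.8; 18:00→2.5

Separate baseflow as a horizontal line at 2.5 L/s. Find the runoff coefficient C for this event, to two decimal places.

C ≈ 0.47

ΣQ_DR = 56.90 L/s; V = ΣQ_DR·Δt = 4.097 × 10^5 L.
Runoff depth d = V / A = 25.45 mm.
C = d / P = 25.45 / 54 = 0.47.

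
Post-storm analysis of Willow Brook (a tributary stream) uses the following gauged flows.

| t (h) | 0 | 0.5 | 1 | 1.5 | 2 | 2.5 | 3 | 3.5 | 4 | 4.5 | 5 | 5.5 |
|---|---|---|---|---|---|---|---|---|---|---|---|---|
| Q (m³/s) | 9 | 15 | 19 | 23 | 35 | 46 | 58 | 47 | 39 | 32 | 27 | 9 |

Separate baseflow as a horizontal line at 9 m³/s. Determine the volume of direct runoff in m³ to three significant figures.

Direct-runoff ordinates (Q − Q_b): 0.0, 6.0, 10.0, 14.0, 26.0, 37.0, 49.0, 38.0, 30.0, 23.0, 18.0, 0.0 m³/s.
ΣQ_DR = 251.0 m³/s.
With Δt = 0.5 h = 1800 s, V = ΣQ_DR · Δt = 251.0 × 1800 = 4.52 × 10^5 m³.

V ≈ 4.52 × 10^5 m³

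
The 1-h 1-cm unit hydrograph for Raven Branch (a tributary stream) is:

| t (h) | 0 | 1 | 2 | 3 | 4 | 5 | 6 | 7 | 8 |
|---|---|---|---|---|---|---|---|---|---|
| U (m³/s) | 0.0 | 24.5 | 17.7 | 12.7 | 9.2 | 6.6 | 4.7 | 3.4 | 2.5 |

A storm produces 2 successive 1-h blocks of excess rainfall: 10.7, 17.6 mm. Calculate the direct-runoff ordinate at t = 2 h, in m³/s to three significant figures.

Q ≈ 62.1 m³/s

By discrete convolution, Q_j = Σ (P_i / 10 mm) · U_{j−i}.
At t = 2 h (j=2): Q = (10.7/10)·17.7 + (17.6/10)·24.5 = 62.1 m³/s.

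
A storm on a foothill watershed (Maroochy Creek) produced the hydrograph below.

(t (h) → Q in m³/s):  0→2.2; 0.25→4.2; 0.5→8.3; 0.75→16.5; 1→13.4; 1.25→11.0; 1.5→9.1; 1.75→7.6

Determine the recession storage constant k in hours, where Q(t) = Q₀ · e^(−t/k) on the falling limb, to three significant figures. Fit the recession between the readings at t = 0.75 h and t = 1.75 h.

k ≈ 1.29 h

On the falling limb, Q drops from 16.5 to 7.6 m³/s between t = 0.75 h and t = 1.75 h (Δt = 1 h).
k = −Δt / ln(Q₂/Q₁) = −1 / ln(7.6/16.5) = 1.29 h.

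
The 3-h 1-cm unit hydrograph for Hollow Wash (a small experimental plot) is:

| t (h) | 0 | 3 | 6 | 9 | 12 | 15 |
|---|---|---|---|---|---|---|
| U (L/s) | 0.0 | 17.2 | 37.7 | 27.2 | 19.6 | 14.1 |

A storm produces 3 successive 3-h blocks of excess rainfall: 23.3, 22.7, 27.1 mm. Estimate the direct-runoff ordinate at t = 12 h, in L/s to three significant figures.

Q ≈ 210 L/s

By discrete convolution, Q_j = Σ (P_i / 10 mm) · U_{j−i}.
At t = 12 h (j=4): Q = (23.3/10)·19.6 + (22.7/10)·27.2 + (27.1/10)·37.7 = 210 L/s.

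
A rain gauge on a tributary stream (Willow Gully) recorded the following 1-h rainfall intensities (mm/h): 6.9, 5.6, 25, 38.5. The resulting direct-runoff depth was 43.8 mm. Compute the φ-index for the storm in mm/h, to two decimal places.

Only the 2 blocks with intensity above φ contribute runoff: 25, 38.5 mm/h.
Σ(I−φ)·Δt = d  ⇒  (25+38.5 − 2φ)·1 = 43.8
φ = (63.50 − 43.8/1) / 2 = 9.85 mm/h.

φ ≈ 9.85 mm/h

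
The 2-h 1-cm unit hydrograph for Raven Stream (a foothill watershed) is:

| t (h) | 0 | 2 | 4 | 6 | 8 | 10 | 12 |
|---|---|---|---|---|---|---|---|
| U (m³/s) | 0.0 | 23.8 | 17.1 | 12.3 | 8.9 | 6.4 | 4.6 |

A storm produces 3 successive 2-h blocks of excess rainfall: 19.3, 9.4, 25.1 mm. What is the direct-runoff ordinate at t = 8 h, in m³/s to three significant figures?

Q ≈ 71.7 m³/s

By discrete convolution, Q_j = Σ (P_i / 10 mm) · U_{j−i}.
At t = 8 h (j=4): Q = (19.3/10)·8.9 + (9.4/10)·12.3 + (25.1/10)·17.1 = 71.7 m³/s.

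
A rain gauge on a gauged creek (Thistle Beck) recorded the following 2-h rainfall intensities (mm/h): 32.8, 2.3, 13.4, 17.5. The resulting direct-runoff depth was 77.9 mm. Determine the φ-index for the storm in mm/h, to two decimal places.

Only the 3 blocks with intensity above φ contribute runoff: 32.8, 13.4, 17.5 mm/h.
Σ(I−φ)·Δt = d  ⇒  (32.8+13.4+17.5 − 3φ)·2 = 77.9
φ = (63.70 − 77.9/2) / 3 = 8.25 mm/h.

φ ≈ 8.25 mm/h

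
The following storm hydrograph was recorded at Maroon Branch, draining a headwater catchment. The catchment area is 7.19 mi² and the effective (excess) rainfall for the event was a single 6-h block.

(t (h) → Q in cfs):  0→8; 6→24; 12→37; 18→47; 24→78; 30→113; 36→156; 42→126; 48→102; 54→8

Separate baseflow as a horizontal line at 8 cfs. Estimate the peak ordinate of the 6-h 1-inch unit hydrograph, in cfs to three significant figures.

Direct runoff: 0.0, 16.0, 29.0, 39.0, 70.0, 105.0, 148.0, 118.0, 94.0, 0.0 cfs; ΣQ_DR = 619.0 cfs, peak = 148.0 cfs.
Runoff depth d = ΣQ_DR·Δt / A = 619.0 × 21600 / (7.19 mi²) = 0.8004 in.
The 1-inch UH is the DRH scaled by (1 in)/d, so U_p = 148.0 × 1/0.8004 = 185 cfs.

U_p ≈ 185 cfs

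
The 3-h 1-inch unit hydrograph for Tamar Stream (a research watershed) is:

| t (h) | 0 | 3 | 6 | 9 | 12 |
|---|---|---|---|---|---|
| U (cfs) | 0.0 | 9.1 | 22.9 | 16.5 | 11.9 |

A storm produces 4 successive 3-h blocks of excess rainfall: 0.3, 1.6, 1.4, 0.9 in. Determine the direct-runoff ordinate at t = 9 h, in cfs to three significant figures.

By discrete convolution, Q_j = Σ (P_i / 1 in) · U_{j−i}.
At t = 9 h (j=3): Q = (0.3/1)·16.5 + (1.6/1)·22.9 + (1.4/1)·9.1 + (0.9/1)·0.0 = 54.3 cfs.

Q ≈ 54.3 cfs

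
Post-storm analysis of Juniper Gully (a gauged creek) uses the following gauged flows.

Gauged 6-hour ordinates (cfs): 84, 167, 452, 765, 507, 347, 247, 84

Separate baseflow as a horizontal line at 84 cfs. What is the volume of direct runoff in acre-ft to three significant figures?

Direct-runoff ordinates (Q − Q_b): 0.0, 83.0, 368.0, 681.0, 423.0, 263.0, 163.0, 0.0 cfs.
ΣQ_DR = 1981 cfs.
With Δt = 6 h = 21600 s, V = ΣQ_DR · Δt = 1981 × 21600 = 4.28 × 10^7 ft³ = 982 acre-ft.

V ≈ 982 acre-ft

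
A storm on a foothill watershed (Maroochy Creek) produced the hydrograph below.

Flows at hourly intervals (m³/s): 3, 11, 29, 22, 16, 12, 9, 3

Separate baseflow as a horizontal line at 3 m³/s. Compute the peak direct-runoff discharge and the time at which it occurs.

Subtracting baseflow gives direct-runoff ordinates: 0.0, 8.0, 26.0, 19.0, 13.0, 9.0, 6.0, 0.0 m³/s.
The maximum is 26.0 m³/s, occurring at the reading for t = 2 h.

Q_p = 26.0 m³/s at t = 2 h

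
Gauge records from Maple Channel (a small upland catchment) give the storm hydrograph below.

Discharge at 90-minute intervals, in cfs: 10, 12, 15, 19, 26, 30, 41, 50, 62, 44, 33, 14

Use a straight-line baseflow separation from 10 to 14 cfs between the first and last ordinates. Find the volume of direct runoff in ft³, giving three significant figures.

V ≈ 1.14 × 10^6 ft³

Direct-runoff ordinates (Q − Q_b): 0.00, 1.64, 4.27, 7.91, 14.55, 18.18, 28.82, 37.45, 49.09, 30.73, 19.36, 0.00 cfs.
ΣQ_DR = 212.0 cfs.
With Δt = 1.5 h = 5400 s, V = ΣQ_DR · Δt = 212.0 × 5400 = 1.14 × 10^6 ft³.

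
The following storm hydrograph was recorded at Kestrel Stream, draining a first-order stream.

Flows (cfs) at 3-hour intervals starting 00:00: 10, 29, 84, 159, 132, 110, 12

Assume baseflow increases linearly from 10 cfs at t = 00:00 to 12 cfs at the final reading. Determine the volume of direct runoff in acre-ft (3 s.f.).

V ≈ 114 acre-ft

Direct-runoff ordinates (Q − Q_b): 0.00, 18.67, 73.33, 148.00, 120.67, 98.33, 0.00 cfs.
ΣQ_DR = 459.0 cfs.
With Δt = 3 h = 10800 s, V = ΣQ_DR · Δt = 459.0 × 10800 = 4.96 × 10^6 ft³ = 114 acre-ft.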